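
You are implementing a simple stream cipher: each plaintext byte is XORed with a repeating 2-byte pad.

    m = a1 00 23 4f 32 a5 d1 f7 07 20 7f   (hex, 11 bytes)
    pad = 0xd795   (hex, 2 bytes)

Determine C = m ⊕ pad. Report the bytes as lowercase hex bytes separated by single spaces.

76 95 f4 da e5 30 06 62 d0 b5 a8

The 2-byte key repeats, so the effective keystream is d7 95 d7 95 d7 95 d7 95 d7 95 d7.
byte 0: a1 ^ d7 = 76
byte 1: 00 ^ 95 = 95
byte 2: 23 ^ d7 = f4
byte 3: 4f ^ 95 = da
byte 4: 32 ^ d7 = e5
byte 5: a5 ^ 95 = 30
byte 6: d1 ^ d7 = 06
byte 7: f7 ^ 95 = 62
byte 8: 07 ^ d7 = d0
byte 9: 20 ^ 95 = b5
byte 10: 7f ^ d7 = a8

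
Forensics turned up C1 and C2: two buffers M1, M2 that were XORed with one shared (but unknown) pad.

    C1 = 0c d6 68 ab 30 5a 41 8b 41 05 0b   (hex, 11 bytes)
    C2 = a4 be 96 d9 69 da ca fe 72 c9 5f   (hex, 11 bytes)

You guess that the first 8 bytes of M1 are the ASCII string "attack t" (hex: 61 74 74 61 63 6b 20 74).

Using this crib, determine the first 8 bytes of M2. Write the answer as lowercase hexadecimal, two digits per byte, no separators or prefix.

First, C1 ⊕ C2 = (M1 ⊕ K) ⊕ (M2 ⊕ K) = M1 ⊕ M2, so the key drops out. Then M2 = (M1 ⊕ M2) ⊕ M1 over the first 8 bytes.
byte 0: (0c ^ a4) ^ 61 = a8 ^ 61 = c9
byte 1: (d6 ^ be) ^ 74 = 68 ^ 74 = 1c
byte 2: (68 ^ 96) ^ 74 = fe ^ 74 = 8a
byte 3: (ab ^ d9) ^ 61 = 72 ^ 61 = 13
byte 4: (30 ^ 69) ^ 63 = 59 ^ 63 = 3a
byte 5: (5a ^ da) ^ 6b = 80 ^ 6b = eb
byte 6: (41 ^ ca) ^ 20 = 8b ^ 20 = ab
byte 7: (8b ^ fe) ^ 74 = 75 ^ 74 = 01

c91c8a133aebab01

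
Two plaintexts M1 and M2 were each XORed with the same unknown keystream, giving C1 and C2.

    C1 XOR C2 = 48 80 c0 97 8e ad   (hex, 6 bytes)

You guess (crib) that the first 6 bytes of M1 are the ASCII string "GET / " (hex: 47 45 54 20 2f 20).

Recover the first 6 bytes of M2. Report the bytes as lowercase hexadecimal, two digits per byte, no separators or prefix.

Since C1 ⊕ C2 = M1 ⊕ M2, XORing with the guessed M1 bytes yields the corresponding M2 bytes: M2 = (C1 ⊕ C2) ⊕ M1.
48 ^ 47 = 0f
80 ^ 45 = c5
c0 ^ 54 = 94
97 ^ 20 = b7
8e ^ 2f = a1
ad ^ 20 = 8d

0fc594b7a18d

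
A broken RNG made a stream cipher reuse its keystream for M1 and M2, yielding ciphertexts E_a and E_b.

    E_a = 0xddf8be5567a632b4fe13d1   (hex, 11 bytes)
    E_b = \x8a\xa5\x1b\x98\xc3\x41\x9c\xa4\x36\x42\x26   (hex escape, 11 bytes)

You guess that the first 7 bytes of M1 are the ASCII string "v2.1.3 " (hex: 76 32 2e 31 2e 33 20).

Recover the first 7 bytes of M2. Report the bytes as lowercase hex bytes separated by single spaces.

First, E_a ⊕ E_b = (M1 ⊕ K) ⊕ (M2 ⊕ K) = M1 ⊕ M2, so the key drops out. Then M2 = (M1 ⊕ M2) ⊕ M1 over the first 7 bytes.
byte 0: (dd XOR 8a) XOR 76 = 57 XOR 76 = 21
byte 1: (f8 XOR a5) XOR 32 = 5d XOR 32 = 6f
byte 2: (be XOR 1b) XOR 2e = a5 XOR 2e = 8b
byte 3: (55 XOR 98) XOR 31 = cd XOR 31 = fc
byte 4: (67 XOR c3) XOR 2e = a4 XOR 2e = 8a
byte 5: (a6 XOR 41) XOR 33 = e7 XOR 33 = d4
byte 6: (32 XOR 9c) XOR 20 = ae XOR 20 = 8e

21 6f 8b fc 8a d4 8e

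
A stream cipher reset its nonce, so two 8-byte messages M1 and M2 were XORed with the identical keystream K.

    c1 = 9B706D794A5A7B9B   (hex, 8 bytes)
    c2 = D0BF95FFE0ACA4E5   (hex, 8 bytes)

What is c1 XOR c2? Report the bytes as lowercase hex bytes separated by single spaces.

c1 ⊕ c2 = (M1 ⊕ K) ⊕ (M2 ⊕ K) = M1 ⊕ M2 — the shared key cancels under XOR.
155 XOR 208 =  75
112 XOR 191 = 207
109 XOR 149 = 248
121 XOR 255 = 134
 74 XOR 224 = 170
 90 XOR 172 = 246
123 XOR 164 = 223
155 XOR 229 = 126

4b cf f8 86 aa f6 df 7e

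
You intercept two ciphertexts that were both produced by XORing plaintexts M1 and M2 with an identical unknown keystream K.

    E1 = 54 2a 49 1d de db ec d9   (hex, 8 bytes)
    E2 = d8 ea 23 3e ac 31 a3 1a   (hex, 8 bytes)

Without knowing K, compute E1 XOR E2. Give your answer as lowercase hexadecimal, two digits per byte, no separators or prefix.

8cc06a2372ea4fc3

E1 ⊕ E2 = (M1 ⊕ K) ⊕ (M2 ⊕ K) = M1 ⊕ M2 — the shared key cancels under XOR.
byte 0: 01010100 XOR 11011000 = 10001100
byte 1: 00101010 XOR 11101010 = 11000000
byte 2: 01001001 XOR 00100011 = 01101010
byte 3: 00011101 XOR 00111110 = 00100011
byte 4: 11011110 XOR 10101100 = 01110010
byte 5: 11011011 XOR 00110001 = 11101010
byte 6: 11101100 XOR 10100011 = 01001111
byte 7: 11011001 XOR 00011010 = 11000011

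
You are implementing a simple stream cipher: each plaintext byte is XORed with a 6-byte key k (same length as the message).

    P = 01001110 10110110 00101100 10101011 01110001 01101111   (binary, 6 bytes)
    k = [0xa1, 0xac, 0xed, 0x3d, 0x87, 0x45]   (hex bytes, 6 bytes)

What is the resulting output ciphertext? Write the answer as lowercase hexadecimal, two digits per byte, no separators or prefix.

XOR is its own inverse, so applying the key byte-wise gives the result directly.
byte 0: 4e xor a1 = ef
byte 1: b6 xor ac = 1a
byte 2: 2c xor ed = c1
byte 3: ab xor 3d = 96
byte 4: 71 xor 87 = f6
byte 5: 6f xor 45 = 2a

ef1ac196f62a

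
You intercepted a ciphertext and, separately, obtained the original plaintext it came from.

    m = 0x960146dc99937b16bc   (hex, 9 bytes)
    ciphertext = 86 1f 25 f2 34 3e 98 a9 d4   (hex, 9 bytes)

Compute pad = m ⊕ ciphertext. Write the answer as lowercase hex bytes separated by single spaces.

Since ciphertext = m ⊕ pad, XORing both sides with m gives pad = m ⊕ ciphertext.
byte 0: 96 xor 86 = 10
byte 1: 01 xor 1f = 1e
byte 2: 46 xor 25 = 63
byte 3: dc xor f2 = 2e
byte 4: 99 xor 34 = ad
byte 5: 93 xor 3e = ad
byte 6: 7b xor 98 = e3
byte 7: 16 xor a9 = bf
byte 8: bc xor d4 = 68

10 1e 63 2e ad ad e3 bf 68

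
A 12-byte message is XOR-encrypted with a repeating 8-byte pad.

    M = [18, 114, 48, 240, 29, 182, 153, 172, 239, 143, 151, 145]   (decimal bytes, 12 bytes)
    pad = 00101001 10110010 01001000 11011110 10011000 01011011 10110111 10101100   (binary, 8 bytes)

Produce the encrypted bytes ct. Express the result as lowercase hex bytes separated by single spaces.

The 8-byte key repeats, so the effective keystream is 29 b2 48 de 98 5b b7 ac 29 b2 48 de.
byte 0: 12 XOR 29 = 3b
byte 1: 72 XOR b2 = c0
byte 2: 30 XOR 48 = 78
byte 3: f0 XOR de = 2e
byte 4: 1d XOR 98 = 85
byte 5: b6 XOR 5b = ed
byte 6: 99 XOR b7 = 2e
byte 7: ac XOR ac = 00
byte 8: ef XOR 29 = c6
byte 9: 8f XOR b2 = 3d
byte 10: 97 XOR 48 = df
byte 11: 91 XOR de = 4f

3b c0 78 2e 85 ed 2e 00 c6 3d df 4f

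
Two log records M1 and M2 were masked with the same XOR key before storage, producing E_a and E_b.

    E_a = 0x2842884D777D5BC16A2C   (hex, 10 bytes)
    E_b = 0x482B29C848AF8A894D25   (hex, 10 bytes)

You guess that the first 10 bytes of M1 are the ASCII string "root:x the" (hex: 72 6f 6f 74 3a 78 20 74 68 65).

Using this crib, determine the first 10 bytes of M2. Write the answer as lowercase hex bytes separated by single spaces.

12 06 ce f1 05 aa f1 3c 4f 6c

First, E_a ⊕ E_b = (M1 ⊕ K) ⊕ (M2 ⊕ K) = M1 ⊕ M2, so the key drops out. Then M2 = (M1 ⊕ M2) ⊕ M1 over the first 10 bytes.
byte 0: (28 XOR 48) XOR 72 = 60 XOR 72 = 12
byte 1: (42 XOR 2b) XOR 6f = 69 XOR 6f = 06
byte 2: (88 XOR 29) XOR 6f = a1 XOR 6f = ce
byte 3: (4d XOR c8) XOR 74 = 85 XOR 74 = f1
byte 4: (77 XOR 48) XOR 3a = 3f XOR 3a = 05
byte 5: (7d XOR af) XOR 78 = d2 XOR 78 = aa
byte 6: (5b XOR 8a) XOR 20 = d1 XOR 20 = f1
byte 7: (c1 XOR 89) XOR 74 = 48 XOR 74 = 3c
byte 8: (6a XOR 4d) XOR 68 = 27 XOR 68 = 4f
byte 9: (2c XOR 25) XOR 65 = 09 XOR 65 = 6c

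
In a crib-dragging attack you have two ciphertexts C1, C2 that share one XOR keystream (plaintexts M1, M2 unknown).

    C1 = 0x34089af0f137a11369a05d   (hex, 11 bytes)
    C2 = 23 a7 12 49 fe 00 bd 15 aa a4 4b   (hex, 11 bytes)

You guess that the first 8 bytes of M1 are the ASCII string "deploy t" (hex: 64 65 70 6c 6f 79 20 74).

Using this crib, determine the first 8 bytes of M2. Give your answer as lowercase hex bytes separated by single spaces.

73 ca f8 d5 60 4e 3c 72

First, C1 ⊕ C2 = (M1 ⊕ K) ⊕ (M2 ⊕ K) = M1 ⊕ M2, so the key drops out. Then M2 = (M1 ⊕ M2) ⊕ M1 over the first 8 bytes.
byte 0: (34 XOR 23) XOR 64 = 17 XOR 64 = 73
byte 1: (08 XOR a7) XOR 65 = af XOR 65 = ca
byte 2: (9a XOR 12) XOR 70 = 88 XOR 70 = f8
byte 3: (f0 XOR 49) XOR 6c = b9 XOR 6c = d5
byte 4: (f1 XOR fe) XOR 6f = 0f XOR 6f = 60
byte 5: (37 XOR 00) XOR 79 = 37 XOR 79 = 4e
byte 6: (a1 XOR bd) XOR 20 = 1c XOR 20 = 3c
byte 7: (13 XOR 15) XOR 74 = 06 XOR 74 = 72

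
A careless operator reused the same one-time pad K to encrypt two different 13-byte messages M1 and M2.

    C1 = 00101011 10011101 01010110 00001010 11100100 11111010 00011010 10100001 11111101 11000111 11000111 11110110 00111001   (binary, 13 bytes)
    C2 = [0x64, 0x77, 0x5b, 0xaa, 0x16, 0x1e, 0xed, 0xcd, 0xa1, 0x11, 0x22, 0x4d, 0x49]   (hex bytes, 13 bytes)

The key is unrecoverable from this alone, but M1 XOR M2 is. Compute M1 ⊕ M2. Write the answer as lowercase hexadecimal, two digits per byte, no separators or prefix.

4fea0da0f2e4f76c5cd6e5bb70

C1 ⊕ C2 = (M1 ⊕ K) ⊕ (M2 ⊕ K) = M1 ⊕ M2 — the shared key cancels under XOR.
 43 ⊕ 100 =  79
157 ⊕ 119 = 234
 86 ⊕  91 =  13
 10 ⊕ 170 = 160
228 ⊕  22 = 242
250 ⊕  30 = 228
 26 ⊕ 237 = 247
161 ⊕ 205 = 108
253 ⊕ 161 =  92
199 ⊕  17 = 214
199 ⊕  34 = 229
246 ⊕  77 = 187
 57 ⊕  73 = 112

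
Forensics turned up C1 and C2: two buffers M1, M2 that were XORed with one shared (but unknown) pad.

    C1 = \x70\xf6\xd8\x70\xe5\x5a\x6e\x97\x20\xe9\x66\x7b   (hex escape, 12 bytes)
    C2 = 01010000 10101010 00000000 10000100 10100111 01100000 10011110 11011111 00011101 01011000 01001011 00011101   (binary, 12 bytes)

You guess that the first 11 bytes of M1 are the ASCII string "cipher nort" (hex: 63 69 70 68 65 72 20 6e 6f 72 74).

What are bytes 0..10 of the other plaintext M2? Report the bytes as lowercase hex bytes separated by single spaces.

43 35 a8 9c 27 48 d0 26 52 c3 59

First, C1 ⊕ C2 = (M1 ⊕ K) ⊕ (M2 ⊕ K) = M1 ⊕ M2, so the key drops out. Then M2 = (M1 ⊕ M2) ⊕ M1 over the first 11 bytes.
byte 0: (70 ^ 50) ^ 63 = 20 ^ 63 = 43
byte 1: (f6 ^ aa) ^ 69 = 5c ^ 69 = 35
byte 2: (d8 ^ 00) ^ 70 = d8 ^ 70 = a8
byte 3: (70 ^ 84) ^ 68 = f4 ^ 68 = 9c
byte 4: (e5 ^ a7) ^ 65 = 42 ^ 65 = 27
byte 5: (5a ^ 60) ^ 72 = 3a ^ 72 = 48
byte 6: (6e ^ 9e) ^ 20 = f0 ^ 20 = d0
byte 7: (97 ^ df) ^ 6e = 48 ^ 6e = 26
byte 8: (20 ^ 1d) ^ 6f = 3d ^ 6f = 52
byte 9: (e9 ^ 58) ^ 72 = b1 ^ 72 = c3
byte 10: (66 ^ 4b) ^ 74 = 2d ^ 74 = 59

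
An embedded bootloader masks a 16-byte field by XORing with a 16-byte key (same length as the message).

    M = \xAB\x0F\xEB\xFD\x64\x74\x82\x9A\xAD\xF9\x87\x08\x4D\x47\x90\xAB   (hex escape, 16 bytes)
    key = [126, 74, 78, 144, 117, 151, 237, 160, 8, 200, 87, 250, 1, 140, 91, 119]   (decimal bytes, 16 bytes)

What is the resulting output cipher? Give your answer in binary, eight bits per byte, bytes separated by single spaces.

XOR is its own inverse, so applying the key byte-wise gives the result directly.
byte 0: ab XOR 7e = d5
byte 1: 0f XOR 4a = 45
byte 2: eb XOR 4e = a5
byte 3: fd XOR 90 = 6d
byte 4: 64 XOR 75 = 11
byte 5: 74 XOR 97 = e3
byte 6: 82 XOR ed = 6f
byte 7: 9a XOR a0 = 3a
byte 8: ad XOR 08 = a5
byte 9: f9 XOR c8 = 31
byte 10: 87 XOR 57 = d0
byte 11: 08 XOR fa = f2
byte 12: 4d XOR 01 = 4c
byte 13: 47 XOR 8c = cb
byte 14: 90 XOR 5b = cb
byte 15: ab XOR 77 = dc

11010101 01000101 10100101 01101101 00010001 11100011 01101111 00111010 10100101 00110001 11010000 11110010 01001100 11001011 11001011 11011100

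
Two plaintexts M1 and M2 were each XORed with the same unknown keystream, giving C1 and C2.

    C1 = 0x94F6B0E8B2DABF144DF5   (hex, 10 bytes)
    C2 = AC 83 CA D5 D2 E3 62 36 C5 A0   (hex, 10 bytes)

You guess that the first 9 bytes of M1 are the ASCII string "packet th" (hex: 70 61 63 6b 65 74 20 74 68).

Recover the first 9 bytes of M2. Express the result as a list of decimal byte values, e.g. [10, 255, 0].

First, C1 ⊕ C2 = (M1 ⊕ K) ⊕ (M2 ⊕ K) = M1 ⊕ M2, so the key drops out. Then M2 = (M1 ⊕ M2) ⊕ M1 over the first 9 bytes.
byte 0: (94 ⊕ ac) ⊕ 70 = 38 ⊕ 70 = 48
byte 1: (f6 ⊕ 83) ⊕ 61 = 75 ⊕ 61 = 14
byte 2: (b0 ⊕ ca) ⊕ 63 = 7a ⊕ 63 = 19
byte 3: (e8 ⊕ d5) ⊕ 6b = 3d ⊕ 6b = 56
byte 4: (b2 ⊕ d2) ⊕ 65 = 60 ⊕ 65 = 05
byte 5: (da ⊕ e3) ⊕ 74 = 39 ⊕ 74 = 4d
byte 6: (bf ⊕ 62) ⊕ 20 = dd ⊕ 20 = fd
byte 7: (14 ⊕ 36) ⊕ 74 = 22 ⊕ 74 = 56
byte 8: (4d ⊕ c5) ⊕ 68 = 88 ⊕ 68 = e0

[72, 20, 25, 86, 5, 77, 253, 86, 224]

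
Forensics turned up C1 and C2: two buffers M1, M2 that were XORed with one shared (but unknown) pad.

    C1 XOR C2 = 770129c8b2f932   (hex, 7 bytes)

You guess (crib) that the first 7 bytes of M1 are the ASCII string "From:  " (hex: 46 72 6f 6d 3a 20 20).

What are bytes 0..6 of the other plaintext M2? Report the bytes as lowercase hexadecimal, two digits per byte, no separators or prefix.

317346a588d912

Since C1 ⊕ C2 = M1 ⊕ M2, XORing with the guessed M1 bytes yields the corresponding M2 bytes: M2 = (C1 ⊕ C2) ⊕ M1.
byte 0: 77 XOR 46 = 31
byte 1: 01 XOR 72 = 73
byte 2: 29 XOR 6f = 46
byte 3: c8 XOR 6d = a5
byte 4: b2 XOR 3a = 88
byte 5: f9 XOR 20 = d9
byte 6: 32 XOR 20 = 12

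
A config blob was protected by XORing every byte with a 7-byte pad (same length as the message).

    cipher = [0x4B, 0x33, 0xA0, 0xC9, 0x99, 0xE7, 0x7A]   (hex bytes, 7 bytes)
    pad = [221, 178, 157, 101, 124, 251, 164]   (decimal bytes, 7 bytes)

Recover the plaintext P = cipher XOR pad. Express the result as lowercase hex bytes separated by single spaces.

96 81 3d ac e5 1c de

byte 0: 4b xor dd = 96
byte 1: 33 xor b2 = 81
byte 2: a0 xor 9d = 3d
byte 3: c9 xor 65 = ac
byte 4: 99 xor 7c = e5
byte 5: e7 xor fb = 1c
byte 6: 7a xor a4 = de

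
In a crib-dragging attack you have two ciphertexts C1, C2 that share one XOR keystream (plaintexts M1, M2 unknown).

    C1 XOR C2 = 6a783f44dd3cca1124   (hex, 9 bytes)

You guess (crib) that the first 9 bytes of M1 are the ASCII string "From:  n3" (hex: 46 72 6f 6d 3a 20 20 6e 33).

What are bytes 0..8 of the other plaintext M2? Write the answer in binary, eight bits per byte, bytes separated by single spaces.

Since C1 ⊕ C2 = M1 ⊕ M2, XORing with the guessed M1 bytes yields the corresponding M2 bytes: M2 = (C1 ⊕ C2) ⊕ M1.
106 XOR  70 =  44
120 XOR 114 =  10
 63 XOR 111 =  80
 68 XOR 109 =  41
221 XOR  58 = 231
 60 XOR  32 =  28
202 XOR  32 = 234
 17 XOR 110 = 127
 36 XOR  51 =  23

00101100 00001010 01010000 00101001 11100111 00011100 11101010 01111111 00010111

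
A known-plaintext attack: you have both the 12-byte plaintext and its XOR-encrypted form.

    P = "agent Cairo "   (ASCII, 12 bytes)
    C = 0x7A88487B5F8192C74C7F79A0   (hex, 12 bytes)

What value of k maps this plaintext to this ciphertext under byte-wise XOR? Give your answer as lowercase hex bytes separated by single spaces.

Since C = P ⊕ k, XORing both sides with P gives k = P ⊕ C.
01100001 ⊕ 01111010 = 00011011
01100111 ⊕ 10001000 = 11101111
01100101 ⊕ 01001000 = 00101101
01101110 ⊕ 01111011 = 00010101
01110100 ⊕ 01011111 = 00101011
00100000 ⊕ 10000001 = 10100001
01000011 ⊕ 10010010 = 11010001
01100001 ⊕ 11000111 = 10100110
01101001 ⊕ 01001100 = 00100101
01110010 ⊕ 01111111 = 00001101
01101111 ⊕ 01111001 = 00010110
00100000 ⊕ 10100000 = 10000000

1b ef 2d 15 2b a1 d1 a6 25 0d 16 80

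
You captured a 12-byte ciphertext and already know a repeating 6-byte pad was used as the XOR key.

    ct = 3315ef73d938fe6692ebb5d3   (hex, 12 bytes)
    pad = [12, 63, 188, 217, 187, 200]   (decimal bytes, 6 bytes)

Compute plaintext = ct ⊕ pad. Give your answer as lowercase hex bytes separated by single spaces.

The 6-byte key repeats, so the effective keystream is 0c 3f bc d9 bb c8 0c 3f bc d9 bb c8.
byte 0: 33 xor 0c = 3f
byte 1: 15 xor 3f = 2a
byte 2: ef xor bc = 53
byte 3: 73 xor d9 = aa
byte 4: d9 xor bb = 62
byte 5: 38 xor c8 = f0
byte 6: fe xor 0c = f2
byte 7: 66 xor 3f = 59
byte 8: 92 xor bc = 2e
byte 9: eb xor d9 = 32
byte 10: b5 xor bb = 0e
byte 11: d3 xor c8 = 1b

3f 2a 53 aa 62 f0 f2 59 2e 32 0e 1b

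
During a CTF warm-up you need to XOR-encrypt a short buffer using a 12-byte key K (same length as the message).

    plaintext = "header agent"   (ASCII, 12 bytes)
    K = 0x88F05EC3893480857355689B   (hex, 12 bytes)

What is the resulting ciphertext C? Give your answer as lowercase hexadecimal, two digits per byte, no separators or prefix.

XOR is its own inverse, so applying the key byte-wise gives the result directly.
68 ⊕ 88 = e0
65 ⊕ f0 = 95
61 ⊕ 5e = 3f
64 ⊕ c3 = a7
65 ⊕ 89 = ec
72 ⊕ 34 = 46
20 ⊕ 80 = a0
61 ⊕ 85 = e4
67 ⊕ 73 = 14
65 ⊕ 55 = 30
6e ⊕ 68 = 06
74 ⊕ 9b = ef

e0953fa7ec46a0e4143006ef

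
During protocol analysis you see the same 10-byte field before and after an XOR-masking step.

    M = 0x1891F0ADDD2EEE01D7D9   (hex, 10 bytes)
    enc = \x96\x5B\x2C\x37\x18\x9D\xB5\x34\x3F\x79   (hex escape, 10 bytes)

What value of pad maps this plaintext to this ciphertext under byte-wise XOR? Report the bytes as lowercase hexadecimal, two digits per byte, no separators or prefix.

8ecadc9ac5b35b35e8a0

Since enc = M ⊕ pad, XORing both sides with M gives pad = M ⊕ enc.
18 ⊕ 96 = 8e
91 ⊕ 5b = ca
f0 ⊕ 2c = dc
ad ⊕ 37 = 9a
dd ⊕ 18 = c5
2e ⊕ 9d = b3
ee ⊕ b5 = 5b
01 ⊕ 34 = 35
d7 ⊕ 3f = e8
d9 ⊕ 79 = a0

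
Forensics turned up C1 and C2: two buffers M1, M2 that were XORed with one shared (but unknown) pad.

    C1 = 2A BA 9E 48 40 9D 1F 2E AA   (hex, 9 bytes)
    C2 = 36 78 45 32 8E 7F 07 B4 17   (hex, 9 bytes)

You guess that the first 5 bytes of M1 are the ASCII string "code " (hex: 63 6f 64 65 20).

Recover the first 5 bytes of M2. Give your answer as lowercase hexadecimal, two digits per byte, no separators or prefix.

First, C1 ⊕ C2 = (M1 ⊕ K) ⊕ (M2 ⊕ K) = M1 ⊕ M2, so the key drops out. Then M2 = (M1 ⊕ M2) ⊕ M1 over the first 5 bytes.
byte 0: (2a XOR 36) XOR 63 = 1c XOR 63 = 7f
byte 1: (ba XOR 78) XOR 6f = c2 XOR 6f = ad
byte 2: (9e XOR 45) XOR 64 = db XOR 64 = bf
byte 3: (48 XOR 32) XOR 65 = 7a XOR 65 = 1f
byte 4: (40 XOR 8e) XOR 20 = ce XOR 20 = ee

7fadbf1fee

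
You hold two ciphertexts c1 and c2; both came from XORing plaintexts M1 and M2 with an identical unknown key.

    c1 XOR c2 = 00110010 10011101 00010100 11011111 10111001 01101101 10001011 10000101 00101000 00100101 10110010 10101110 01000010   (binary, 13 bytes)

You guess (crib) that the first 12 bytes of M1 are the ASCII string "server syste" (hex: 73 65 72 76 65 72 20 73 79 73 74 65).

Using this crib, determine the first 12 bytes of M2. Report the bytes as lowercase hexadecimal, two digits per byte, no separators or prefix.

Since c1 ⊕ c2 = M1 ⊕ M2, XORing with the guessed M1 bytes yields the corresponding M2 bytes: M2 = (c1 ⊕ c2) ⊕ M1.
32 XOR 73 = 41
9d XOR 65 = f8
14 XOR 72 = 66
df XOR 76 = a9
b9 XOR 65 = dc
6d XOR 72 = 1f
8b XOR 20 = ab
85 XOR 73 = f6
28 XOR 79 = 51
25 XOR 73 = 56
b2 XOR 74 = c6
ae XOR 65 = cb

41f866a9dc1fabf65156c6cb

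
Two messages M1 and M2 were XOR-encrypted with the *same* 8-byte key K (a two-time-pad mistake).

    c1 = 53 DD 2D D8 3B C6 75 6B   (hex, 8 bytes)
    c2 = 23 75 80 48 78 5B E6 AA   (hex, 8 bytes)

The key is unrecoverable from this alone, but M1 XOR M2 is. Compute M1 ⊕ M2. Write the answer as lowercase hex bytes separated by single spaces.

c1 ⊕ c2 = (M1 ⊕ K) ⊕ (M2 ⊕ K) = M1 ⊕ M2 — the shared key cancels under XOR.
byte 0: 01010011 ⊕ 00100011 = 01110000
byte 1: 11011101 ⊕ 01110101 = 10101000
byte 2: 00101101 ⊕ 10000000 = 10101101
byte 3: 11011000 ⊕ 01001000 = 10010000
byte 4: 00111011 ⊕ 01111000 = 01000011
byte 5: 11000110 ⊕ 01011011 = 10011101
byte 6: 01110101 ⊕ 11100110 = 10010011
byte 7: 01101011 ⊕ 10101010 = 11000001

70 a8 ad 90 43 9d 93 c1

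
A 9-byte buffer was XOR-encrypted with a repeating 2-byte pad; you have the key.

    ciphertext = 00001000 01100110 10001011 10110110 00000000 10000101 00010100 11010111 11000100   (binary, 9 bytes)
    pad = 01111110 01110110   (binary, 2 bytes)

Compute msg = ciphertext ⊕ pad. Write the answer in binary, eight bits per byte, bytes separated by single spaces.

The 2-byte key repeats, so the effective keystream is 7e 76 7e 76 7e 76 7e 76 7e.
byte 0: 08 ⊕ 7e = 76
byte 1: 66 ⊕ 76 = 10
byte 2: 8b ⊕ 7e = f5
byte 3: b6 ⊕ 76 = c0
byte 4: 00 ⊕ 7e = 7e
byte 5: 85 ⊕ 76 = f3
byte 6: 14 ⊕ 7e = 6a
byte 7: d7 ⊕ 76 = a1
byte 8: c4 ⊕ 7e = ba

01110110 00010000 11110101 11000000 01111110 11110011 01101010 10100001 10111010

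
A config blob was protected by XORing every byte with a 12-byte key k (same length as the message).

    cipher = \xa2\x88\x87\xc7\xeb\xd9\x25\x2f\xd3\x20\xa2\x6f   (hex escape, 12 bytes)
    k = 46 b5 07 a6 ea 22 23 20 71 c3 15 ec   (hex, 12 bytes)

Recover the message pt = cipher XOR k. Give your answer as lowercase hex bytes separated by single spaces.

byte 0: 162 ⊕  70 = 228
byte 1: 136 ⊕ 181 =  61
byte 2: 135 ⊕   7 = 128
byte 3: 199 ⊕ 166 =  97
byte 4: 235 ⊕ 234 =   1
byte 5: 217 ⊕  34 = 251
byte 6:  37 ⊕  35 =   6
byte 7:  47 ⊕  32 =  15
byte 8: 211 ⊕ 113 = 162
byte 9:  32 ⊕ 195 = 227
byte 10: 162 ⊕  21 = 183
byte 11: 111 ⊕ 236 = 131

e4 3d 80 61 01 fb 06 0f a2 e3 b7 83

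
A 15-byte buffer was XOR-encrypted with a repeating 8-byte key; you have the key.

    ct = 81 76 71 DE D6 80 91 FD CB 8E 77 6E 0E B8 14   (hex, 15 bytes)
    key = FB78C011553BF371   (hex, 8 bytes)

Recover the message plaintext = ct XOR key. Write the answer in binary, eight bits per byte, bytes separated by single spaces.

The 8-byte key repeats, so the effective keystream is fb 78 c0 11 55 3b f3 71 fb 78 c0 11 55 3b f3.
byte 0: 81 xor fb = 7a
byte 1: 76 xor 78 = 0e
byte 2: 71 xor c0 = b1
byte 3: de xor 11 = cf
byte 4: d6 xor 55 = 83
byte 5: 80 xor 3b = bb
byte 6: 91 xor f3 = 62
byte 7: fd xor 71 = 8c
byte 8: cb xor fb = 30
byte 9: 8e xor 78 = f6
byte 10: 77 xor c0 = b7
byte 11: 6e xor 11 = 7f
byte 12: 0e xor 55 = 5b
byte 13: b8 xor 3b = 83
byte 14: 14 xor f3 = e7

01111010 00001110 10110001 11001111 10000011 10111011 01100010 10001100 00110000 11110110 10110111 01111111 01011011 10000011 11100111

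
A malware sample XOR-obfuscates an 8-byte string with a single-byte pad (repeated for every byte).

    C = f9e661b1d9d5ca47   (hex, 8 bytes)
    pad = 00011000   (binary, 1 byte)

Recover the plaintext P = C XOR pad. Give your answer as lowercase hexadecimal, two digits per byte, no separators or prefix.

e1fe79a9c1cdd25f

The 1-byte key repeats, so the effective keystream is 18 18 18 18 18 18 18 18.
byte 0: 11111001 XOR 00011000 = 11100001
byte 1: 11100110 XOR 00011000 = 11111110
byte 2: 01100001 XOR 00011000 = 01111001
byte 3: 10110001 XOR 00011000 = 10101001
byte 4: 11011001 XOR 00011000 = 11000001
byte 5: 11010101 XOR 00011000 = 11001101
byte 6: 11001010 XOR 00011000 = 11010010
byte 7: 01000111 XOR 00011000 = 01011111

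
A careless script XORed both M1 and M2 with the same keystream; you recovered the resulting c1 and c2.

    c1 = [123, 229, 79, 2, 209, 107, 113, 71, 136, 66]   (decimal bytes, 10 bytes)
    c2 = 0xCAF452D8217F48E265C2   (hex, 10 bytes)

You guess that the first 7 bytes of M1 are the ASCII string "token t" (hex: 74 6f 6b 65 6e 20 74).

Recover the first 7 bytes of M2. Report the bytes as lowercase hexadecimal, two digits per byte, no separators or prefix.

c57e76bf9e344d

First, c1 ⊕ c2 = (M1 ⊕ K) ⊕ (M2 ⊕ K) = M1 ⊕ M2, so the key drops out. Then M2 = (M1 ⊕ M2) ⊕ M1 over the first 7 bytes.
byte 0: (7b xor ca) xor 74 = b1 xor 74 = c5
byte 1: (e5 xor f4) xor 6f = 11 xor 6f = 7e
byte 2: (4f xor 52) xor 6b = 1d xor 6b = 76
byte 3: (02 xor d8) xor 65 = da xor 65 = bf
byte 4: (d1 xor 21) xor 6e = f0 xor 6e = 9e
byte 5: (6b xor 7f) xor 20 = 14 xor 20 = 34
byte 6: (71 xor 48) xor 74 = 39 xor 74 = 4d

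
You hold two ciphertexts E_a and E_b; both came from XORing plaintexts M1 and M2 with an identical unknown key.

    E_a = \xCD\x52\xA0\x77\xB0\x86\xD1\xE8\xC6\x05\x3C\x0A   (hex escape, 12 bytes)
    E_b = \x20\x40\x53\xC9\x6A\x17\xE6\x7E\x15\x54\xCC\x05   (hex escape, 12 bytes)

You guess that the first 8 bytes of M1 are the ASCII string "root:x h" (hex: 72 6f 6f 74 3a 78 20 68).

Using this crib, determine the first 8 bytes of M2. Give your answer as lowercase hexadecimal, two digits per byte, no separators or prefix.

9f7d9ccae0e917fe

First, E_a ⊕ E_b = (M1 ⊕ K) ⊕ (M2 ⊕ K) = M1 ⊕ M2, so the key drops out. Then M2 = (M1 ⊕ M2) ⊕ M1 over the first 8 bytes.
byte 0: (cd ^ 20) ^ 72 = ed ^ 72 = 9f
byte 1: (52 ^ 40) ^ 6f = 12 ^ 6f = 7d
byte 2: (a0 ^ 53) ^ 6f = f3 ^ 6f = 9c
byte 3: (77 ^ c9) ^ 74 = be ^ 74 = ca
byte 4: (b0 ^ 6a) ^ 3a = da ^ 3a = e0
byte 5: (86 ^ 17) ^ 78 = 91 ^ 78 = e9
byte 6: (d1 ^ e6) ^ 20 = 37 ^ 20 = 17
byte 7: (e8 ^ 7e) ^ 68 = 96 ^ 68 = fe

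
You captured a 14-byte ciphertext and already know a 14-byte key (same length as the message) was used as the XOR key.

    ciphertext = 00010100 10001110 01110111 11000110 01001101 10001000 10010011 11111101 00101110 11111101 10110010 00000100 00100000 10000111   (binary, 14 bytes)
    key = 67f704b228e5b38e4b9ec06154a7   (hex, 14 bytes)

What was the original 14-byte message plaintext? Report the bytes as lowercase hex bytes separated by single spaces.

XOR is its own inverse, so applying the key byte-wise gives the result directly.
14 xor 67 = 73
8e xor f7 = 79
77 xor 04 = 73
c6 xor b2 = 74
4d xor 28 = 65
88 xor e5 = 6d
93 xor b3 = 20
fd xor 8e = 73
2e xor 4b = 65
fd xor 9e = 63
b2 xor c0 = 72
04 xor 61 = 65
20 xor 54 = 74
87 xor a7 = 20

73 79 73 74 65 6d 20 73 65 63 72 65 74 20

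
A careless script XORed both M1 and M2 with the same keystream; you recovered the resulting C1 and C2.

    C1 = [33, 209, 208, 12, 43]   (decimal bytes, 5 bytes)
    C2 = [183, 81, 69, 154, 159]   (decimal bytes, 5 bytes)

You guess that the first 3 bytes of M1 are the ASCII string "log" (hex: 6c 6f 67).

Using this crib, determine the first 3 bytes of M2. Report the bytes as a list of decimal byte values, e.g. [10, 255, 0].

[250, 239, 242]

First, C1 ⊕ C2 = (M1 ⊕ K) ⊕ (M2 ⊕ K) = M1 ⊕ M2, so the key drops out. Then M2 = (M1 ⊕ M2) ⊕ M1 over the first 3 bytes.
byte 0: (21 ^ b7) ^ 6c = 96 ^ 6c = fa
byte 1: (d1 ^ 51) ^ 6f = 80 ^ 6f = ef
byte 2: (d0 ^ 45) ^ 67 = 95 ^ 67 = f2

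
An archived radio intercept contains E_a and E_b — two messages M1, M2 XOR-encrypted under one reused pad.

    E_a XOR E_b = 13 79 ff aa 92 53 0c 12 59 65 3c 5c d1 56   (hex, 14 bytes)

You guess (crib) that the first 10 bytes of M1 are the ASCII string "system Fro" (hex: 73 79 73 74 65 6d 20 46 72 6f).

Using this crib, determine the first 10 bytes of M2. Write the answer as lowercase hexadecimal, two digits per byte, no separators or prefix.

60008cdef73e2c542b0a

Since E_a ⊕ E_b = M1 ⊕ M2, XORing with the guessed M1 bytes yields the corresponding M2 bytes: M2 = (E_a ⊕ E_b) ⊕ M1.
byte 0:  19 ⊕ 115 =  96
byte 1: 121 ⊕ 121 =   0
byte 2: 255 ⊕ 115 = 140
byte 3: 170 ⊕ 116 = 222
byte 4: 146 ⊕ 101 = 247
byte 5:  83 ⊕ 109 =  62
byte 6:  12 ⊕  32 =  44
byte 7:  18 ⊕  70 =  84
byte 8:  89 ⊕ 114 =  43
byte 9: 101 ⊕ 111 =  10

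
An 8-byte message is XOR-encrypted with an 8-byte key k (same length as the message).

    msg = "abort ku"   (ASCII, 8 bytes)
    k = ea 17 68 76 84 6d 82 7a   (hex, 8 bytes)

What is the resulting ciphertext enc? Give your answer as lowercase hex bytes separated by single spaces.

8b 75 07 04 f0 4d e9 0f

XOR is its own inverse, so applying the key byte-wise gives the result directly.
byte 0: 61 XOR ea = 8b
byte 1: 62 XOR 17 = 75
byte 2: 6f XOR 68 = 07
byte 3: 72 XOR 76 = 04
byte 4: 74 XOR 84 = f0
byte 5: 20 XOR 6d = 4d
byte 6: 6b XOR 82 = e9
byte 7: 75 XOR 7a = 0f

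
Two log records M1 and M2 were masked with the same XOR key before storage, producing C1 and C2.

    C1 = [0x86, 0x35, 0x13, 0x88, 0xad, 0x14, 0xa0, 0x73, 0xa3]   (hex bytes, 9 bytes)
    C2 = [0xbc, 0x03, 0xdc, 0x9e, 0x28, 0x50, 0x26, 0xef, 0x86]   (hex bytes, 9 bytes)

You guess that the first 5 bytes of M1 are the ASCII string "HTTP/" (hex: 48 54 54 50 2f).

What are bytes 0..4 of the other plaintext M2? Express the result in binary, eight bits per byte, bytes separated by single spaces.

01110010 01100010 10011011 01000110 10101010

First, C1 ⊕ C2 = (M1 ⊕ K) ⊕ (M2 ⊕ K) = M1 ⊕ M2, so the key drops out. Then M2 = (M1 ⊕ M2) ⊕ M1 over the first 5 bytes.
byte 0: (86 ^ bc) ^ 48 = 3a ^ 48 = 72
byte 1: (35 ^ 03) ^ 54 = 36 ^ 54 = 62
byte 2: (13 ^ dc) ^ 54 = cf ^ 54 = 9b
byte 3: (88 ^ 9e) ^ 50 = 16 ^ 50 = 46
byte 4: (ad ^ 28) ^ 2f = 85 ^ 2f = aa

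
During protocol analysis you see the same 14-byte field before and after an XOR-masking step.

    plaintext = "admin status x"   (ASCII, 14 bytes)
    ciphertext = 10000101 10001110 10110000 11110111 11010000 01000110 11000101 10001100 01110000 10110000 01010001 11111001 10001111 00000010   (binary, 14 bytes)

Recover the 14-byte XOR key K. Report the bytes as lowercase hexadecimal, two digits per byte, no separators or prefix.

e4eadd9ebe66b6f811c4248aaf7a

Since ciphertext = plaintext ⊕ K, XORing both sides with plaintext gives K = plaintext ⊕ ciphertext.
byte 0:  97 ⊕ 133 = 228
byte 1: 100 ⊕ 142 = 234
byte 2: 109 ⊕ 176 = 221
byte 3: 105 ⊕ 247 = 158
byte 4: 110 ⊕ 208 = 190
byte 5:  32 ⊕  70 = 102
byte 6: 115 ⊕ 197 = 182
byte 7: 116 ⊕ 140 = 248
byte 8:  97 ⊕ 112 =  17
byte 9: 116 ⊕ 176 = 196
byte 10: 117 ⊕  81 =  36
byte 11: 115 ⊕ 249 = 138
byte 12:  32 ⊕ 143 = 175
byte 13: 120 ⊕   2 = 122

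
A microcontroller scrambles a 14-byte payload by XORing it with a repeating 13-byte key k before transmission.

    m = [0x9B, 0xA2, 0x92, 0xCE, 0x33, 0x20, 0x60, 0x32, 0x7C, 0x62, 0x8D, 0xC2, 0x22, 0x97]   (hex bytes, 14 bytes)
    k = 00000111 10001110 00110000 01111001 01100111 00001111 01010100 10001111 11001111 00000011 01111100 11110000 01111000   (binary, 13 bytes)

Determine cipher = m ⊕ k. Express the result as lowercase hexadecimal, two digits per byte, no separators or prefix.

The 13-byte key repeats, so the effective keystream is 07 8e 30 79 67 0f 54 8f cf 03 7c f0 78 07.
byte 0: 9b XOR 07 = 9c
byte 1: a2 XOR 8e = 2c
byte 2: 92 XOR 30 = a2
byte 3: ce XOR 79 = b7
byte 4: 33 XOR 67 = 54
byte 5: 20 XOR 0f = 2f
byte 6: 60 XOR 54 = 34
byte 7: 32 XOR 8f = bd
byte 8: 7c XOR cf = b3
byte 9: 62 XOR 03 = 61
byte 10: 8d XOR 7c = f1
byte 11: c2 XOR f0 = 32
byte 12: 22 XOR 78 = 5a
byte 13: 97 XOR 07 = 90

9c2ca2b7542f34bdb361f1325a90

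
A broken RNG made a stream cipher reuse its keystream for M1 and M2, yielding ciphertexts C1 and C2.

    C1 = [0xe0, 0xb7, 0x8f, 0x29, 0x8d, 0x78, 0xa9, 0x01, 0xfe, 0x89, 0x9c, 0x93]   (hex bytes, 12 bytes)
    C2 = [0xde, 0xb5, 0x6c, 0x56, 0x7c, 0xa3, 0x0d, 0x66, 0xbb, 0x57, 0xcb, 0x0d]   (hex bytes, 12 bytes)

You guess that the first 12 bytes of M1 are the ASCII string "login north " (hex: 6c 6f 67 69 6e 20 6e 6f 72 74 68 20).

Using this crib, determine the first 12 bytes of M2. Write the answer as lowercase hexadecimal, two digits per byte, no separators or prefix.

526d84169ffbca0837aa3fbe

First, C1 ⊕ C2 = (M1 ⊕ K) ⊕ (M2 ⊕ K) = M1 ⊕ M2, so the key drops out. Then M2 = (M1 ⊕ M2) ⊕ M1 over the first 12 bytes.
byte 0: (e0 XOR de) XOR 6c = 3e XOR 6c = 52
byte 1: (b7 XOR b5) XOR 6f = 02 XOR 6f = 6d
byte 2: (8f XOR 6c) XOR 67 = e3 XOR 67 = 84
byte 3: (29 XOR 56) XOR 69 = 7f XOR 69 = 16
byte 4: (8d XOR 7c) XOR 6e = f1 XOR 6e = 9f
byte 5: (78 XOR a3) XOR 20 = db XOR 20 = fb
byte 6: (a9 XOR 0d) XOR 6e = a4 XOR 6e = ca
byte 7: (01 XOR 66) XOR 6f = 67 XOR 6f = 08
byte 8: (fe XOR bb) XOR 72 = 45 XOR 72 = 37
byte 9: (89 XOR 57) XOR 74 = de XOR 74 = aa
byte 10: (9c XOR cb) XOR 68 = 57 XOR 68 = 3f
byte 11: (93 XOR 0d) XOR 20 = 9e XOR 20 = be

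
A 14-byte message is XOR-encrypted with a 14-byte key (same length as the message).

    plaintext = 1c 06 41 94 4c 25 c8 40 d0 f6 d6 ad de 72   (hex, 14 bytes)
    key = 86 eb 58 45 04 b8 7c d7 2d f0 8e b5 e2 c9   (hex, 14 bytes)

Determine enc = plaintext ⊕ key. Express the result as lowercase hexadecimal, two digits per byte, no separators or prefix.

XOR is its own inverse, so applying the key byte-wise gives the result directly.
1c ⊕ 86 = 9a
06 ⊕ eb = ed
41 ⊕ 58 = 19
94 ⊕ 45 = d1
4c ⊕ 04 = 48
25 ⊕ b8 = 9d
c8 ⊕ 7c = b4
40 ⊕ d7 = 97
d0 ⊕ 2d = fd
f6 ⊕ f0 = 06
d6 ⊕ 8e = 58
ad ⊕ b5 = 18
de ⊕ e2 = 3c
72 ⊕ c9 = bb

9aed19d1489db497fd0658183cbb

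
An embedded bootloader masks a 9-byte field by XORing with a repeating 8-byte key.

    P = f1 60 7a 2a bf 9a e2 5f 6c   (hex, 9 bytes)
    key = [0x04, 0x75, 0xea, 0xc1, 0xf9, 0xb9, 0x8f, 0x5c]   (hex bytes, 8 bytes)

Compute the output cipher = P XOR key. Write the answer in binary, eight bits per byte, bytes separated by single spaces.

The 8-byte key repeats, so the effective keystream is 04 75 ea c1 f9 b9 8f 5c 04.
byte 0: f1 XOR 04 = f5
byte 1: 60 XOR 75 = 15
byte 2: 7a XOR ea = 90
byte 3: 2a XOR c1 = eb
byte 4: bf XOR f9 = 46
byte 5: 9a XOR b9 = 23
byte 6: e2 XOR 8f = 6d
byte 7: 5f XOR 5c = 03
byte 8: 6c XOR 04 = 68

11110101 00010101 10010000 11101011 01000110 00100011 01101101 00000011 01101000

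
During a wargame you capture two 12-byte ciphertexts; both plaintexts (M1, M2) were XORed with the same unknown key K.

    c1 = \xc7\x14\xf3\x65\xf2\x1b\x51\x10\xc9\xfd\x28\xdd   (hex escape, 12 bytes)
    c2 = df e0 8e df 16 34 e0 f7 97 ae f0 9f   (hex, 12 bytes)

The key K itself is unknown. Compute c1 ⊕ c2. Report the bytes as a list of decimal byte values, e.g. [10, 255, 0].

[24, 244, 125, 186, 228, 47, 177, 231, 94, 83, 216, 66]

c1 ⊕ c2 = (M1 ⊕ K) ⊕ (M2 ⊕ K) = M1 ⊕ M2 — the shared key cancels under XOR.
c7 ⊕ df = 18
14 ⊕ e0 = f4
f3 ⊕ 8e = 7d
65 ⊕ df = ba
f2 ⊕ 16 = e4
1b ⊕ 34 = 2f
51 ⊕ e0 = b1
10 ⊕ f7 = e7
c9 ⊕ 97 = 5e
fd ⊕ ae = 53
28 ⊕ f0 = d8
dd ⊕ 9f = 42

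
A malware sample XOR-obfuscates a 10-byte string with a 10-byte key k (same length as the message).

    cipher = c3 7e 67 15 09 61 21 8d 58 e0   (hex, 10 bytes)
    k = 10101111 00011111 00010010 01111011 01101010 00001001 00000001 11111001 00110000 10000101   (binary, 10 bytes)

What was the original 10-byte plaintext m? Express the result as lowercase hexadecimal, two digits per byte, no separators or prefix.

6c61756e636820746865

XOR is its own inverse, so applying the key byte-wise gives the result directly.
c3 xor af = 6c
7e xor 1f = 61
67 xor 12 = 75
15 xor 7b = 6e
09 xor 6a = 63
61 xor 09 = 68
21 xor 01 = 20
8d xor f9 = 74
58 xor 30 = 68
e0 xor 85 = 65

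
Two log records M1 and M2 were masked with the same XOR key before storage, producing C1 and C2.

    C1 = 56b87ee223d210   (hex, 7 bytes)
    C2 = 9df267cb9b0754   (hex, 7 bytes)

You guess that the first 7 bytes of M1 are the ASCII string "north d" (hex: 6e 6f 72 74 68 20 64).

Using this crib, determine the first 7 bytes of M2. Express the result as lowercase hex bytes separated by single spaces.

First, C1 ⊕ C2 = (M1 ⊕ K) ⊕ (M2 ⊕ K) = M1 ⊕ M2, so the key drops out. Then M2 = (M1 ⊕ M2) ⊕ M1 over the first 7 bytes.
byte 0: (56 xor 9d) xor 6e = cb xor 6e = a5
byte 1: (b8 xor f2) xor 6f = 4a xor 6f = 25
byte 2: (7e xor 67) xor 72 = 19 xor 72 = 6b
byte 3: (e2 xor cb) xor 74 = 29 xor 74 = 5d
byte 4: (23 xor 9b) xor 68 = b8 xor 68 = d0
byte 5: (d2 xor 07) xor 20 = d5 xor 20 = f5
byte 6: (10 xor 54) xor 64 = 44 xor 64 = 20

a5 25 6b 5d d0 f5 20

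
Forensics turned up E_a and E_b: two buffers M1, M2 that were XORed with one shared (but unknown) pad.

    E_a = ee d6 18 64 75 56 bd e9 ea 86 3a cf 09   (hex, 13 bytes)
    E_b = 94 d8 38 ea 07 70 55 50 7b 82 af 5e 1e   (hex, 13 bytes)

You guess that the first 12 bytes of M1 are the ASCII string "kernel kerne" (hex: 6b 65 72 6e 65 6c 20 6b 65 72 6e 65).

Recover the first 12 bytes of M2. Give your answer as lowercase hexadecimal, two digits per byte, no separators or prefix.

First, E_a ⊕ E_b = (M1 ⊕ K) ⊕ (M2 ⊕ K) = M1 ⊕ M2, so the key drops out. Then M2 = (M1 ⊕ M2) ⊕ M1 over the first 12 bytes.
byte 0: (ee XOR 94) XOR 6b = 7a XOR 6b = 11
byte 1: (d6 XOR d8) XOR 65 = 0e XOR 65 = 6b
byte 2: (18 XOR 38) XOR 72 = 20 XOR 72 = 52
byte 3: (64 XOR ea) XOR 6e = 8e XOR 6e = e0
byte 4: (75 XOR 07) XOR 65 = 72 XOR 65 = 17
byte 5: (56 XOR 70) XOR 6c = 26 XOR 6c = 4a
byte 6: (bd XOR 55) XOR 20 = e8 XOR 20 = c8
byte 7: (e9 XOR 50) XOR 6b = b9 XOR 6b = d2
byte 8: (ea XOR 7b) XOR 65 = 91 XOR 65 = f4
byte 9: (86 XOR 82) XOR 72 = 04 XOR 72 = 76
byte 10: (3a XOR af) XOR 6e = 95 XOR 6e = fb
byte 11: (cf XOR 5e) XOR 65 = 91 XOR 65 = f4

116b52e0174ac8d2f476fbf4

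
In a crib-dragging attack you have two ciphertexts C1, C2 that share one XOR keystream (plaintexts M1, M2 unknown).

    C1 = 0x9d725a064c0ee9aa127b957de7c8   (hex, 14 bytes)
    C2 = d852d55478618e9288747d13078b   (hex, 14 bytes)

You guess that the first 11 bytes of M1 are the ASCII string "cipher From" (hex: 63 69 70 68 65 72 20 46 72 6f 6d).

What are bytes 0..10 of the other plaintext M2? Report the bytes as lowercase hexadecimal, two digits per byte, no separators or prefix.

2649ff3a511d477ee86085

First, C1 ⊕ C2 = (M1 ⊕ K) ⊕ (M2 ⊕ K) = M1 ⊕ M2, so the key drops out. Then M2 = (M1 ⊕ M2) ⊕ M1 over the first 11 bytes.
byte 0: (9d xor d8) xor 63 = 45 xor 63 = 26
byte 1: (72 xor 52) xor 69 = 20 xor 69 = 49
byte 2: (5a xor d5) xor 70 = 8f xor 70 = ff
byte 3: (06 xor 54) xor 68 = 52 xor 68 = 3a
byte 4: (4c xor 78) xor 65 = 34 xor 65 = 51
byte 5: (0e xor 61) xor 72 = 6f xor 72 = 1d
byte 6: (e9 xor 8e) xor 20 = 67 xor 20 = 47
byte 7: (aa xor 92) xor 46 = 38 xor 46 = 7e
byte 8: (12 xor 88) xor 72 = 9a xor 72 = e8
byte 9: (7b xor 74) xor 6f = 0f xor 6f = 60
byte 10: (95 xor 7d) xor 6d = e8 xor 6d = 85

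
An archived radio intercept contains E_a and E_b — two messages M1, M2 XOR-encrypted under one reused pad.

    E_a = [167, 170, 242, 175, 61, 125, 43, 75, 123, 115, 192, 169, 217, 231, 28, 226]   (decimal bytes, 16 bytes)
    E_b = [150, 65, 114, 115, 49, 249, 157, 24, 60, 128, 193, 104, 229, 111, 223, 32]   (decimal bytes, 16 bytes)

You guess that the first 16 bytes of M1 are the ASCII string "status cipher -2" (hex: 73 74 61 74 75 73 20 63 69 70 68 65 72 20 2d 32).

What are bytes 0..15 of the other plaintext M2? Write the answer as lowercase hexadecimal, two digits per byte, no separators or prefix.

429fe1a879f796302e8369a44ea8eef0

First, E_a ⊕ E_b = (M1 ⊕ K) ⊕ (M2 ⊕ K) = M1 ⊕ M2, so the key drops out. Then M2 = (M1 ⊕ M2) ⊕ M1 over the first 16 bytes.
byte 0: (a7 ⊕ 96) ⊕ 73 = 31 ⊕ 73 = 42
byte 1: (aa ⊕ 41) ⊕ 74 = eb ⊕ 74 = 9f
byte 2: (f2 ⊕ 72) ⊕ 61 = 80 ⊕ 61 = e1
byte 3: (af ⊕ 73) ⊕ 74 = dc ⊕ 74 = a8
byte 4: (3d ⊕ 31) ⊕ 75 = 0c ⊕ 75 = 79
byte 5: (7d ⊕ f9) ⊕ 73 = 84 ⊕ 73 = f7
byte 6: (2b ⊕ 9d) ⊕ 20 = b6 ⊕ 20 = 96
byte 7: (4b ⊕ 18) ⊕ 63 = 53 ⊕ 63 = 30
byte 8: (7b ⊕ 3c) ⊕ 69 = 47 ⊕ 69 = 2e
byte 9: (73 ⊕ 80) ⊕ 70 = f3 ⊕ 70 = 83
byte 10: (c0 ⊕ c1) ⊕ 68 = 01 ⊕ 68 = 69
byte 11: (a9 ⊕ 68) ⊕ 65 = c1 ⊕ 65 = a4
byte 12: (d9 ⊕ e5) ⊕ 72 = 3c ⊕ 72 = 4e
byte 13: (e7 ⊕ 6f) ⊕ 20 = 88 ⊕ 20 = a8
byte 14: (1c ⊕ df) ⊕ 2d = c3 ⊕ 2d = ee
byte 15: (e2 ⊕ 20) ⊕ 32 = c2 ⊕ 32 = f0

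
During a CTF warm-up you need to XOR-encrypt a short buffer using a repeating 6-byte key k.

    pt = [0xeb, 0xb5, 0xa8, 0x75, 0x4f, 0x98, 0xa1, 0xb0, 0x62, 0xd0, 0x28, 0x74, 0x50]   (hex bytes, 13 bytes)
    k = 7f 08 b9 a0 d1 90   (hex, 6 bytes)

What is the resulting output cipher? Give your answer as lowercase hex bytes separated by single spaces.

94 bd 11 d5 9e 08 de b8 db 70 f9 e4 2f

The 6-byte key repeats, so the effective keystream is 7f 08 b9 a0 d1 90 7f 08 b9 a0 d1 90 7f.
byte 0: 11101011 ^ 01111111 = 10010100
byte 1: 10110101 ^ 00001000 = 10111101
byte 2: 10101000 ^ 10111001 = 00010001
byte 3: 01110101 ^ 10100000 = 11010101
byte 4: 01001111 ^ 11010001 = 10011110
byte 5: 10011000 ^ 10010000 = 00001000
byte 6: 10100001 ^ 01111111 = 11011110
byte 7: 10110000 ^ 00001000 = 10111000
byte 8: 01100010 ^ 10111001 = 11011011
byte 9: 11010000 ^ 10100000 = 01110000
byte 10: 00101000 ^ 11010001 = 11111001
byte 11: 01110100 ^ 10010000 = 11100100
byte 12: 01010000 ^ 01111111 = 00101111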